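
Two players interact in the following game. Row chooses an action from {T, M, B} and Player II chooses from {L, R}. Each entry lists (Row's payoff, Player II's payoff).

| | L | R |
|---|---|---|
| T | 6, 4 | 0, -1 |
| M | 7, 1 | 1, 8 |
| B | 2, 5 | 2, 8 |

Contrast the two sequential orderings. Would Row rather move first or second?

first

If Row leads: Player II's best replies are T→L, M→R, B→R; Row's induced payoffs 6, 1, 2; outcome (T, L), payoffs (6, 4).
If Player II leads: Row's best replies are L→M, R→B; Player II's induced payoffs 1, 8; outcome (B, R), payoffs (2, 8).
Row gets 6 moving first and 2 moving second, so Row prefers to move first.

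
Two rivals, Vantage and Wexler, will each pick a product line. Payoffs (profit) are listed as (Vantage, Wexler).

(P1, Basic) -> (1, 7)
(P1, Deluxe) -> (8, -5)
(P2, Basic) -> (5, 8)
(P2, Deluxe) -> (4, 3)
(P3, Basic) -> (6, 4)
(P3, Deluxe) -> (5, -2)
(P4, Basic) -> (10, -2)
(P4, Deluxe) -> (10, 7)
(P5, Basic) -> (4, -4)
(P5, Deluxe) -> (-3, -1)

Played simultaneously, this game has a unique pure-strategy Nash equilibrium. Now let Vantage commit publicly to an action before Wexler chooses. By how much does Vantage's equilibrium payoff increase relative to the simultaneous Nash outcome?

Backward induction with Vantage moving first.
- P1 → Wexler plays Basic (best of 7, -5); Vantage gets 1.
- P2 → Wexler plays Basic (best of 8, 3); Vantage gets 5.
- P3 → Wexler plays Basic (best of 4, -2); Vantage gets 6.
- P4 → Wexler plays Deluxe (best of -2, 7); Vantage gets 10.
- P5 → Wexler plays Deluxe (best of -4, -1); Vantage gets -3.
Maximizing over 1, 5, 6, 10, -3, Vantage chooses P4. Subgame-perfect outcome: (P4, Deluxe) with payoffs (10, 7).
Now find the simultaneous Nash equilibrium.
Vantage's best replies: Basic→P4; Deluxe→P4.
Wexler's best replies: P1→Basic; P2→Basic; P3→Basic; P4→Deluxe; P5→Deluxe.
Only (P4, Deluxe) has each player best-responding; Nash payoffs (10, 7).
Vantage's commitment gain: 10 − 10 = 0.

0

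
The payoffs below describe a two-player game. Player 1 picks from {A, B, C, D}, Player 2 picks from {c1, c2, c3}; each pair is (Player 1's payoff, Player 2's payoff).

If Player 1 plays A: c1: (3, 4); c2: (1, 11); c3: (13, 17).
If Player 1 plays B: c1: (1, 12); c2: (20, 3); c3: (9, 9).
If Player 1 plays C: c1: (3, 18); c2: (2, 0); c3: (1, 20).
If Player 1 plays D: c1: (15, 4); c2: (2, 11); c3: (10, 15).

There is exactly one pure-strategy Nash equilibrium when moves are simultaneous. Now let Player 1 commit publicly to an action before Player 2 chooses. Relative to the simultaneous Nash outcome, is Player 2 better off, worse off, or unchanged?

Work backward from Player 2's decision.
- A: Player 2 compares 4, 11, 17 and picks c3; Player 1 would get 13.
- B: Player 2 compares 12, 3, 9 and picks c1; Player 1 would get 1.
- C: Player 2 compares 18, 0, 20 and picks c3; Player 1 would get 1.
- D: Player 2 compares 4, 11, 15 and picks c3; Player 1 would get 10.
Player 1's induced payoffs are 13, 1, 1, 10, so Player 1 commits to A. Subgame-perfect outcome: (A, c3) with payoffs (13, 17).
Now find the simultaneous Nash equilibrium.
Player 1's best replies: c1→D; c2→B; c3→A.
Player 2's best replies: A→c3; B→c1; C→c3; D→c3.
Only (A, c3) has each player best-responding; Nash payoffs (13, 17).
Player 2 earns 17 sequentially versus 17 at the Nash outcome: unchanged.

unchanged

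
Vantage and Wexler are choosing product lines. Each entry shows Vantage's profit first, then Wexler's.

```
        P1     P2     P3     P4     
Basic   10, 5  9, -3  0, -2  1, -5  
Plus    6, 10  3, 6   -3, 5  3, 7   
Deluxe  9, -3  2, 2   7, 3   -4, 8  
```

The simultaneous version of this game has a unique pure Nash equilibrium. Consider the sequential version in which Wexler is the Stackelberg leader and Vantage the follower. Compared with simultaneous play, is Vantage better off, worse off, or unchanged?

worse off

Solve by backward induction (Wexler leads).
- P1: BR = Basic, leader payoff 5.
- P2: BR = Basic, leader payoff -3.
- P3: BR = Deluxe, leader payoff 3.
- P4: BR = Plus, leader payoff 7.
Wexler's induced payoffs are 5, -3, 3, 7, so Wexler commits to P4. Subgame-perfect outcome: (Plus, P4) with payoffs (3, 7).
For the simultaneous game, intersect best replies.
Vantage's best replies: P1→Basic; P2→Basic; P3→Deluxe; P4→Plus.
Wexler's best replies: Basic→P1; Plus→P1; Deluxe→P4.
Only (Basic, P1) has each player best-responding; Nash payoffs (10, 5).
Vantage earns 3 sequentially versus 10 at the Nash outcome: worse off.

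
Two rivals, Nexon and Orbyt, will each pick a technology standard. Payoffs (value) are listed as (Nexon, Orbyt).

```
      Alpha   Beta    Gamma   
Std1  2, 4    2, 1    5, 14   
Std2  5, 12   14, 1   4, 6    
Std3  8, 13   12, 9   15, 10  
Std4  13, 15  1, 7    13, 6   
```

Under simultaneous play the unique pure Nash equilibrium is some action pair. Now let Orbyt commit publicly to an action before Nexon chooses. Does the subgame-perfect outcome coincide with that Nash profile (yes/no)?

Solve by backward induction (Orbyt leads).
- Alpha → Nexon plays Std4 (best of 2, 5, 8, 13); Orbyt gets 15.
- Beta → Nexon plays Std2 (best of 2, 14, 12, 1); Orbyt gets 1.
- Gamma → Nexon plays Std3 (best of 5, 4, 15, 13); Orbyt gets 10.
Among 15, 1, 10, the best is 15 at Alpha. Subgame-perfect outcome: (Std4, Alpha) with payoffs (13, 15).
For the simultaneous game, intersect best replies.
Nexon's best replies: Alpha→Std4; Beta→Std2; Gamma→Std3.
Orbyt's best replies: Std1→Gamma; Std2→Alpha; Std3→Alpha; Std4→Alpha.
The unique mutual best reply is (Std4, Alpha), giving (13, 15).
Sequential outcome (Std4, Alpha) coincides with the Nash profile (Std4, Alpha).

yes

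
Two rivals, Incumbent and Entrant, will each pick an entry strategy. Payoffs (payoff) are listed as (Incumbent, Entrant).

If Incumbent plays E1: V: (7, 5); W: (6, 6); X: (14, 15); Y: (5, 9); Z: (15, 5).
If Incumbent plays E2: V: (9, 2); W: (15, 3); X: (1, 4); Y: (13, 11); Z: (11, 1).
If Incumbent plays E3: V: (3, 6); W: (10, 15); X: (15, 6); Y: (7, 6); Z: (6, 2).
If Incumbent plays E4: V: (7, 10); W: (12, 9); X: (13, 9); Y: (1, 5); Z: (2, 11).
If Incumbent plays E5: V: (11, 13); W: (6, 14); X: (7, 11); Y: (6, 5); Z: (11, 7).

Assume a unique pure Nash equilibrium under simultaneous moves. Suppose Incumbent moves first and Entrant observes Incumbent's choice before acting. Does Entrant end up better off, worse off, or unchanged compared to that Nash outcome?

Backward induction with Incumbent moving first.
- E1: Entrant compares 5, 6, 15, 9, 5 and picks X; Incumbent would get 14.
- E2: Entrant compares 2, 3, 4, 11, 1 and picks Y; Incumbent would get 13.
- E3: Entrant compares 6, 15, 6, 6, 2 and picks W; Incumbent would get 10.
- E4: Entrant compares 10, 9, 9, 5, 11 and picks Z; Incumbent would get 2.
- E5: Entrant compares 13, 14, 11, 5, 7 and picks W; Incumbent would get 6.
Among 14, 13, 10, 2, 6, the best is 14 at E1. Subgame-perfect outcome: (E1, X) with payoffs (14, 15).
For the simultaneous game, intersect best replies.
Incumbent's best replies: V→E5; W→E2; X→E3; Y→E2; Z→E1.
Entrant's best replies: E1→X; E2→Y; E3→W; E4→Z; E5→W.
Only (E2, Y) has each player best-responding; Nash payoffs (13, 11).
Entrant earns 15 sequentially versus 11 at the Nash outcome: better off.

better off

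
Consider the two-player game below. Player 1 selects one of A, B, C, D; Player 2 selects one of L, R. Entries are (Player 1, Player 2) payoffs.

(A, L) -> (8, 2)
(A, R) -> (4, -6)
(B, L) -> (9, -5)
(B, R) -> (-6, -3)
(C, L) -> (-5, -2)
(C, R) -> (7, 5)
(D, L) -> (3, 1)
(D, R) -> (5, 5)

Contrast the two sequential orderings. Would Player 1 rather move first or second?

If Player 1 leads: Player 2's best replies are A→L, B→R, C→R, D→R; Player 1's induced payoffs 8, -6, 7, 5; outcome (A, L), payoffs (8, 2).
If Player 2 leads: Player 1's best replies are L→B, R→C; Player 2's induced payoffs -5, 5; outcome (C, R), payoffs (7, 5).
Player 1 gets 8 moving first and 7 moving second, so Player 1 prefers to move first.

first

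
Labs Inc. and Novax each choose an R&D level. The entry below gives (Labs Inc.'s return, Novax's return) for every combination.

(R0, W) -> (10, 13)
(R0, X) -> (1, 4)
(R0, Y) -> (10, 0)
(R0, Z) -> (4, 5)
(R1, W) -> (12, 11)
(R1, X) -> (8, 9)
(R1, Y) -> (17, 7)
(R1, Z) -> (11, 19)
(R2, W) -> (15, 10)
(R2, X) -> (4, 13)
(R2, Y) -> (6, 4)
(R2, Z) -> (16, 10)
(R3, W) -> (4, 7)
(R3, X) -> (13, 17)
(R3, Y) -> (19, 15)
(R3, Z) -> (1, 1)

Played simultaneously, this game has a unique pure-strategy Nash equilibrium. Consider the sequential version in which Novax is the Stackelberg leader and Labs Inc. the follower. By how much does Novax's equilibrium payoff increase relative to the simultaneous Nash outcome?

0

Backward induction with Novax moving first.
- W: Labs Inc. compares 10, 12, 15, 4 and picks R2; Novax would get 10.
- X: Labs Inc. compares 1, 8, 4, 13 and picks R3; Novax would get 17.
- Y: Labs Inc. compares 10, 17, 6, 19 and picks R3; Novax would get 15.
- Z: Labs Inc. compares 4, 11, 16, 1 and picks R2; Novax would get 10.
Among 10, 17, 15, 10, the best is 17 at X. Subgame-perfect outcome: (R3, X) with payoffs (13, 17).
For the simultaneous game, intersect best replies.
Labs Inc.'s best replies: W→R2; X→R3; Y→R3; Z→R2.
Novax's best replies: R0→W; R1→Z; R2→X; R3→X.
The unique mutual best reply is (R3, X), giving (13, 17).
Novax's commitment gain: 17 − 17 = 0.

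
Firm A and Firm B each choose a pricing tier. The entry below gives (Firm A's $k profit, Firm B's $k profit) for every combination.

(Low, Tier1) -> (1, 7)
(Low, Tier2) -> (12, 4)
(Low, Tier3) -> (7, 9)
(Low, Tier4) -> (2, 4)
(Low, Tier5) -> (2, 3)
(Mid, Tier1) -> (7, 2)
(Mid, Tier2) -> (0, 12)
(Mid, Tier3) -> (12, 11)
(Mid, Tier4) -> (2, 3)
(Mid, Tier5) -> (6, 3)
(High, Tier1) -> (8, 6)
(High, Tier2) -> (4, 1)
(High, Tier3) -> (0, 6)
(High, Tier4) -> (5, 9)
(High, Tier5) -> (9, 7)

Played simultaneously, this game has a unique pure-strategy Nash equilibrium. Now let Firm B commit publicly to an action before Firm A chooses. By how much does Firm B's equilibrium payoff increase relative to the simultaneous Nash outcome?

Backward induction with Firm B moving first.
- Tier1 → Firm A plays High (best of 1, 7, 8); Firm B gets 6.
- Tier2 → Firm A plays Low (best of 12, 0, 4); Firm B gets 4.
- Tier3 → Firm A plays Mid (best of 7, 12, 0); Firm B gets 11.
- Tier4 → Firm A plays High (best of 2, 2, 5); Firm B gets 9.
- Tier5 → Firm A plays High (best of 2, 6, 9); Firm B gets 7.
Among 6, 4, 11, 9, 7, the best is 11 at Tier3. Subgame-perfect outcome: (Mid, Tier3) with payoffs (12, 11).
Under simultaneous play:
Firm A's best replies: Tier1→High; Tier2→Low; Tier3→Mid; Tier4→High; Tier5→High.
Firm B's best replies: Low→Tier3; Mid→Tier2; High→Tier4.
Only (High, Tier4) has each player best-responding; Nash payoffs (5, 9).
Firm B's commitment gain: 11 − 9 = 2.

2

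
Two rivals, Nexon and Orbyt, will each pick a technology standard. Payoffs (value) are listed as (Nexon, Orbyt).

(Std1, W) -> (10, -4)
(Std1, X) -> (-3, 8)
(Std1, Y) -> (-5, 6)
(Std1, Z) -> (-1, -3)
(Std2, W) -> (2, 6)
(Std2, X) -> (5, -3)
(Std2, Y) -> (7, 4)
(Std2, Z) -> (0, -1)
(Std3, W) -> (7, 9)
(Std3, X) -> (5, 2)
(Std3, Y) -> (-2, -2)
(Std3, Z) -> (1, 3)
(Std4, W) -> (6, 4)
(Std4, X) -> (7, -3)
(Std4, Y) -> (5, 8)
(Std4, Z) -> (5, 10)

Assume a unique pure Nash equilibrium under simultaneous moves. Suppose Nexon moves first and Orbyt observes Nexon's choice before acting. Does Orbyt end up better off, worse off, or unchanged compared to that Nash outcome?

Backward induction with Nexon moving first.
- Std1: BR = X, leader payoff -3.
- Std2: BR = W, leader payoff 2.
- Std3: BR = W, leader payoff 7.
- Std4: BR = Z, leader payoff 5.
Nexon's induced payoffs are -3, 2, 7, 5, so Nexon commits to Std3. Subgame-perfect outcome: (Std3, W) with payoffs (7, 9).
Now find the simultaneous Nash equilibrium.
Nexon's best replies: W→Std1; X→Std4; Y→Std2; Z→Std4.
Orbyt's best replies: Std1→X; Std2→W; Std3→W; Std4→Z.
Only (Std4, Z) has each player best-responding; Nash payoffs (5, 10).
Orbyt earns 9 sequentially versus 10 at the Nash outcome: worse off.

worse off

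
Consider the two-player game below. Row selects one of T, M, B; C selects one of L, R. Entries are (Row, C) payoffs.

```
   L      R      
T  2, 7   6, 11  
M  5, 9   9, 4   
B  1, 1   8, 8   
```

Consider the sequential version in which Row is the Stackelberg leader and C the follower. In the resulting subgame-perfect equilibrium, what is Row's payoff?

C best-responds to each possible Row move:
- T: BR = R, leader payoff 6.
- M: BR = L, leader payoff 5.
- B: BR = R, leader payoff 8.
Row's induced payoffs are 6, 5, 8, so Row commits to B. Subgame-perfect outcome: (B, R) with payoffs (8, 8).

8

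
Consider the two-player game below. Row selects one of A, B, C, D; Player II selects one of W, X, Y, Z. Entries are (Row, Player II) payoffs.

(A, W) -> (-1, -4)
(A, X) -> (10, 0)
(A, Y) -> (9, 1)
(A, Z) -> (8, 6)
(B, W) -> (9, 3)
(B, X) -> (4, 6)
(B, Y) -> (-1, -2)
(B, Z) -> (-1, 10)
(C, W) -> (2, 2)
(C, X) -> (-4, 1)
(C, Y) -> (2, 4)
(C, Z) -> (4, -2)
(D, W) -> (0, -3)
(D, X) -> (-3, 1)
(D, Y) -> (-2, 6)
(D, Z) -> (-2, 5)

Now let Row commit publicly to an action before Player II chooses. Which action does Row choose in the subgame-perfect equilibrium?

A

Player II best-responds to each possible Row move:
- A: BR = Z, leader payoff 8.
- B: BR = Z, leader payoff -1.
- C: BR = Y, leader payoff 2.
- D: BR = Y, leader payoff -2.
Row's induced payoffs are 8, -1, 2, -2, so Row commits to A. Subgame-perfect outcome: (A, Z) with payoffs (8, 6).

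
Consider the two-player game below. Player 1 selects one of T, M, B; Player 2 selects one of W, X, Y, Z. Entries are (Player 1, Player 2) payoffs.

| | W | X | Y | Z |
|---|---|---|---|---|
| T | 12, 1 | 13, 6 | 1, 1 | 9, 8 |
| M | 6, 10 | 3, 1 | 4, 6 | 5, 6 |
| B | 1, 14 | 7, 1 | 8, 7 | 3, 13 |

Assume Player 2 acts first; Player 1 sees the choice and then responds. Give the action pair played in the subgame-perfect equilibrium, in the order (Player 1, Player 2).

Backward induction with Player 2 moving first.
- W → Player 1 plays T (best of 12, 6, 1); Player 2 gets 1.
- X → Player 1 plays T (best of 13, 3, 7); Player 2 gets 6.
- Y → Player 1 plays B (best of 1, 4, 8); Player 2 gets 7.
- Z → Player 1 plays T (best of 9, 5, 3); Player 2 gets 8.
Player 2's induced payoffs are 1, 6, 7, 8, so Player 2 commits to Z. Subgame-perfect outcome: (T, Z) with payoffs (9, 8).

(T, Z)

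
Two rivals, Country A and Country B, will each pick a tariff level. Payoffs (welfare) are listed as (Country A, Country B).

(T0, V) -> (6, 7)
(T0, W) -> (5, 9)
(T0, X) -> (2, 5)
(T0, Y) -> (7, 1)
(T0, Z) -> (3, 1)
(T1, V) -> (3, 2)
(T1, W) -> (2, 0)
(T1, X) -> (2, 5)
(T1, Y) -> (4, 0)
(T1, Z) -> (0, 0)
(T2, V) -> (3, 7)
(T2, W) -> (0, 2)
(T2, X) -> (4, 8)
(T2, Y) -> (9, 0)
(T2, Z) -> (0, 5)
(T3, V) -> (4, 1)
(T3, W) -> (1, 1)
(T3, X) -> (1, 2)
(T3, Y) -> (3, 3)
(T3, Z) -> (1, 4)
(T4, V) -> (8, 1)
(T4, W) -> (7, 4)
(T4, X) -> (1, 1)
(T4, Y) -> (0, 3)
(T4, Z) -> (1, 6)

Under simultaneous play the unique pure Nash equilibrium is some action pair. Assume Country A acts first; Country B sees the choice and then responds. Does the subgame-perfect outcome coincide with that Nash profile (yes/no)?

no

Work backward from Country B's decision.
- T0: Country B compares 7, 9, 5, 1, 1 and picks W; Country A would get 5.
- T1: Country B compares 2, 0, 5, 0, 0 and picks X; Country A would get 2.
- T2: Country B compares 7, 2, 8, 0, 5 and picks X; Country A would get 4.
- T3: Country B compares 1, 1, 2, 3, 4 and picks Z; Country A would get 1.
- T4: Country B compares 1, 4, 1, 3, 6 and picks Z; Country A would get 1.
Country A's induced payoffs are 5, 2, 4, 1, 1, so Country A commits to T0. Subgame-perfect outcome: (T0, W) with payoffs (5, 9).
For the simultaneous game, intersect best replies.
Country A's best replies: V→T4; W→T4; X→T2; Y→T2; Z→T0.
Country B's best replies: T0→W; T1→X; T2→X; T3→Z; T4→Z.
The unique mutual best reply is (T2, X), giving (4, 8).
Sequential outcome (T0, W) differs from the Nash profile (T2, X).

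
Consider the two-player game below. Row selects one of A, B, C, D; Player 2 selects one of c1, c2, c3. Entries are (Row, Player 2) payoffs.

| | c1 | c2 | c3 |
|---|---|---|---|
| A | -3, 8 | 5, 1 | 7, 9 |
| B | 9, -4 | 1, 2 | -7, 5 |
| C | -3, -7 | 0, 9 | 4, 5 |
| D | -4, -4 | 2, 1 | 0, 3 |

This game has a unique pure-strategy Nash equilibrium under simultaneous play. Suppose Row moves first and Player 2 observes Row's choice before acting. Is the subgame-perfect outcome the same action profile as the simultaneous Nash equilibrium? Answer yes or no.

Solve by backward induction (Row leads).
- A → Player 2 plays c3 (best of 8, 1, 9); Row gets 7.
- B → Player 2 plays c3 (best of -4, 2, 5); Row gets -7.
- C → Player 2 plays c2 (best of -7, 9, 5); Row gets 0.
- D → Player 2 plays c3 (best of -4, 1, 3); Row gets 0.
Row's induced payoffs are 7, -7, 0, 0, so Row commits to A. Subgame-perfect outcome: (A, c3) with payoffs (7, 9).
Now find the simultaneous Nash equilibrium.
Row's best replies: c1→B; c2→A; c3→A.
Player 2's best replies: A→c3; B→c3; C→c2; D→c3.
The unique mutual best reply is (A, c3), giving (7, 9).
Sequential outcome (A, c3) coincides with the Nash profile (A, c3).

yes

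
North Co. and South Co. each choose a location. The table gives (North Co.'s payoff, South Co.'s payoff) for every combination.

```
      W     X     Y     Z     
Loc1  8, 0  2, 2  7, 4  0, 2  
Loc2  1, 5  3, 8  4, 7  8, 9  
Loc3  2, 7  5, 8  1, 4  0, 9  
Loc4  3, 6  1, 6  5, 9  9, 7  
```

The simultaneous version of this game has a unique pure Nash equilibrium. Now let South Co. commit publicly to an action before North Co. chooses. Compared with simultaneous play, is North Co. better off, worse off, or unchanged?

worse off

Work backward from North Co.'s decision.
- W: BR = Loc1, leader payoff 0.
- X: BR = Loc3, leader payoff 8.
- Y: BR = Loc1, leader payoff 4.
- Z: BR = Loc4, leader payoff 7.
Maximizing over 0, 8, 4, 7, South Co. chooses X. Subgame-perfect outcome: (Loc3, X) with payoffs (5, 8).
Now find the simultaneous Nash equilibrium.
North Co.'s best replies: W→Loc1; X→Loc3; Y→Loc1; Z→Loc4.
South Co.'s best replies: Loc1→Y; Loc2→Z; Loc3→Z; Loc4→Y.
The unique mutual best reply is (Loc1, Y), giving (7, 4).
North Co. earns 5 sequentially versus 7 at the Nash outcome: worse off.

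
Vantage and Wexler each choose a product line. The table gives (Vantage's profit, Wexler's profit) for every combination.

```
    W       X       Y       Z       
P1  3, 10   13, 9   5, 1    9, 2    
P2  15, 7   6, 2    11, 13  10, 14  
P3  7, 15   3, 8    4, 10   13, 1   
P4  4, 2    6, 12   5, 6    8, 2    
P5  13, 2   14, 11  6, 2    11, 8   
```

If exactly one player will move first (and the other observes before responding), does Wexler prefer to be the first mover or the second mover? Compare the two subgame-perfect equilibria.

If Vantage leads: Wexler's best replies are P1→W, P2→Z, P3→W, P4→X, P5→X; Vantage's induced payoffs 3, 10, 7, 6, 14; outcome (P5, X), payoffs (14, 11).
If Wexler leads: Vantage's best replies are W→P2, X→P5, Y→P2, Z→P3; Wexler's induced payoffs 7, 11, 13, 1; outcome (P2, Y), payoffs (11, 13).
Wexler gets 13 moving first and 11 moving second, so Wexler prefers to move first.

first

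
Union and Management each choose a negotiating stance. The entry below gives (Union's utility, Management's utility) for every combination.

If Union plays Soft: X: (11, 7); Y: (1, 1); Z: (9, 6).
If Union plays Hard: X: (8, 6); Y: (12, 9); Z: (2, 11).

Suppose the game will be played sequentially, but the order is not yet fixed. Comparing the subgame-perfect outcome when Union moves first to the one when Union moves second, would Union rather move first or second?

second

If Union leads: Management's best replies are Soft→X, Hard→Z; Union's induced payoffs 11, 2; outcome (Soft, X), payoffs (11, 7).
If Management leads: Union's best replies are X→Soft, Y→Hard, Z→Soft; Management's induced payoffs 7, 9, 6; outcome (Hard, Y), payoffs (12, 9).
Union gets 11 moving first and 12 moving second, so Union prefers to move second.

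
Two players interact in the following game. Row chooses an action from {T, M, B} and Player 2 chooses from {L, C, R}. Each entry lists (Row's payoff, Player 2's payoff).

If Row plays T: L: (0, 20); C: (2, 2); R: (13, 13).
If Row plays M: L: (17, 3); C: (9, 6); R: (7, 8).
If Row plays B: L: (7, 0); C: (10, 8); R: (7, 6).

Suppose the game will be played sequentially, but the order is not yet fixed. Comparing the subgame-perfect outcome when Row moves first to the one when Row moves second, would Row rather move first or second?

If Row leads: Player 2's best replies are T→L, M→R, B→C; Row's induced payoffs 0, 7, 10; outcome (B, C), payoffs (10, 8).
If Player 2 leads: Row's best replies are L→M, C→B, R→T; Player 2's induced payoffs 3, 8, 13; outcome (T, R), payoffs (13, 13).
Row gets 10 moving first and 13 moving second, so Row prefers to move second.

second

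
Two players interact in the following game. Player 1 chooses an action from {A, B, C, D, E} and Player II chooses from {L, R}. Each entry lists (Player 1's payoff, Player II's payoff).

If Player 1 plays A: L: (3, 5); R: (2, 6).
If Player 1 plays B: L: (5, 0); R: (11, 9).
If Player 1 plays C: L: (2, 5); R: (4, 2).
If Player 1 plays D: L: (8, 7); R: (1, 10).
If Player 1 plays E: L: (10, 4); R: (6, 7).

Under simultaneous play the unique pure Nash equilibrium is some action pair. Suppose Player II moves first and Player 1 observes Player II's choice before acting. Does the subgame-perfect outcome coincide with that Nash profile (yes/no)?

Player 1 best-responds to each possible Player II move:
- L: BR = E, leader payoff 4.
- R: BR = B, leader payoff 9.
Among 4, 9, the best is 9 at R. Subgame-perfect outcome: (B, R) with payoffs (11, 9).
For the simultaneous game, intersect best replies.
Player 1's best replies: L→E; R→B.
Player II's best replies: A→R; B→R; C→L; D→R; E→R.
Only (B, R) has each player best-responding; Nash payoffs (11, 9).
Sequential outcome (B, R) coincides with the Nash profile (B, R).

yes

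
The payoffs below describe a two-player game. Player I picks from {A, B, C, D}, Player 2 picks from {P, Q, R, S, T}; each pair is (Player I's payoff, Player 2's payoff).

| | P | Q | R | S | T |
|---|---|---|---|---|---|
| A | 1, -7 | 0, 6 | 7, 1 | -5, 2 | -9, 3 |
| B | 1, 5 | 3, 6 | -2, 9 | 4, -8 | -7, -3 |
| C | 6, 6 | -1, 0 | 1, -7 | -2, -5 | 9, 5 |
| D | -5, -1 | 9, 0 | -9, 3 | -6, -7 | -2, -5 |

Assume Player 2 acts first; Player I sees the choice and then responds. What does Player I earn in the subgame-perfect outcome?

Solve by backward induction (Player 2 leads).
- P: BR = C, leader payoff 6.
- Q: BR = D, leader payoff 0.
- R: BR = A, leader payoff 1.
- S: BR = B, leader payoff -8.
- T: BR = C, leader payoff 5.
Among 6, 0, 1, -8, 5, the best is 6 at P. Subgame-perfect outcome: (C, P) with payoffs (6, 6).

6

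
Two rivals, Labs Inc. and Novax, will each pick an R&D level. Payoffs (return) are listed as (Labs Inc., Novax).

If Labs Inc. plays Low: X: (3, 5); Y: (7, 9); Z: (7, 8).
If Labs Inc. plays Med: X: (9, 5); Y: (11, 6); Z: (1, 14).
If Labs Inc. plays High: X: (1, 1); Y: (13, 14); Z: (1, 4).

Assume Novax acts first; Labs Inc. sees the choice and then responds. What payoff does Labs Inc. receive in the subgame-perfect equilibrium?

Labs Inc. best-responds to each possible Novax move:
- X → Labs Inc. plays Med (best of 3, 9, 1); Novax gets 5.
- Y → Labs Inc. plays High (best of 7, 11, 13); Novax gets 14.
- Z → Labs Inc. plays Low (best of 7, 1, 1); Novax gets 8.
Novax's induced payoffs are 5, 14, 8, so Novax commits to Y. Subgame-perfect outcome: (High, Y) with payoffs (13, 14).

13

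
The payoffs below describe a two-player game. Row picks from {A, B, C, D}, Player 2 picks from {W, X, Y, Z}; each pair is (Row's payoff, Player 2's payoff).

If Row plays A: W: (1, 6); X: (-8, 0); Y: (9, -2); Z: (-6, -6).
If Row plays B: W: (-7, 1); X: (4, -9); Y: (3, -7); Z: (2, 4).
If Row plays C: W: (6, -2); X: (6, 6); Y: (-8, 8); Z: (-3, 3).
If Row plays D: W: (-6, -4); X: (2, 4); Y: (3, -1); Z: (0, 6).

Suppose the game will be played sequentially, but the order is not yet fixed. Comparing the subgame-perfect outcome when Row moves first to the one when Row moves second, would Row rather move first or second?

If Row leads: Player 2's best replies are A→W, B→Z, C→Y, D→Z; Row's induced payoffs 1, 2, -8, 0; outcome (B, Z), payoffs (2, 4).
If Player 2 leads: Row's best replies are W→C, X→C, Y→A, Z→B; Player 2's induced payoffs -2, 6, -2, 4; outcome (C, X), payoffs (6, 6).
Row gets 2 moving first and 6 moving second, so Row prefers to move second.

second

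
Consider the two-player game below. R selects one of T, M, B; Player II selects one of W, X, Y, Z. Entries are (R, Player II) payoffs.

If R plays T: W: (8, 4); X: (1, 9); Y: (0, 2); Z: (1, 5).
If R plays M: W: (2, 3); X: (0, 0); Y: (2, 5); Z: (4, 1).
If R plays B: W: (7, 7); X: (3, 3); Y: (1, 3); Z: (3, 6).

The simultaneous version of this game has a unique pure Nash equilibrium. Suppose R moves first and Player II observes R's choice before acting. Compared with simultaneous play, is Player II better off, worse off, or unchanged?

better off

Solve by backward induction (R leads).
- T: Player II compares 4, 9, 2, 5 and picks X; R would get 1.
- M: Player II compares 3, 0, 5, 1 and picks Y; R would get 2.
- B: Player II compares 7, 3, 3, 6 and picks W; R would get 7.
Among 1, 2, 7, the best is 7 at B. Subgame-perfect outcome: (B, W) with payoffs (7, 7).
For the simultaneous game, intersect best replies.
R's best replies: W→T; X→B; Y→M; Z→M.
Player II's best replies: T→X; M→Y; B→W.
Only (M, Y) has each player best-responding; Nash payoffs (2, 5).
Player II earns 7 sequentially versus 5 at the Nash outcome: better off.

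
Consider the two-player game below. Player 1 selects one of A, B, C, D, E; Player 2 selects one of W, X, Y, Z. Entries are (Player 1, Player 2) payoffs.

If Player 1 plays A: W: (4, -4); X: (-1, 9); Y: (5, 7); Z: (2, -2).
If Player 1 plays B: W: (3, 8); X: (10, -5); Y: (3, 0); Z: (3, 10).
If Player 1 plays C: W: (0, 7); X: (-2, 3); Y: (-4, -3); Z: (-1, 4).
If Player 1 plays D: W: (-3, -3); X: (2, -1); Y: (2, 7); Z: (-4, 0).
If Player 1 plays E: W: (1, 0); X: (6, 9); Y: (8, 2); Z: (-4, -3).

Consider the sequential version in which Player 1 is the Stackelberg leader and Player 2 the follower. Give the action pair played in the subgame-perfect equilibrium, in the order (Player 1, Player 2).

Backward induction with Player 1 moving first.
- A: BR = X, leader payoff -1.
- B: BR = Z, leader payoff 3.
- C: BR = W, leader payoff 0.
- D: BR = Y, leader payoff 2.
- E: BR = X, leader payoff 6.
Among -1, 3, 0, 2, 6, the best is 6 at E. Subgame-perfect outcome: (E, X) with payoffs (6, 9).

(E, X)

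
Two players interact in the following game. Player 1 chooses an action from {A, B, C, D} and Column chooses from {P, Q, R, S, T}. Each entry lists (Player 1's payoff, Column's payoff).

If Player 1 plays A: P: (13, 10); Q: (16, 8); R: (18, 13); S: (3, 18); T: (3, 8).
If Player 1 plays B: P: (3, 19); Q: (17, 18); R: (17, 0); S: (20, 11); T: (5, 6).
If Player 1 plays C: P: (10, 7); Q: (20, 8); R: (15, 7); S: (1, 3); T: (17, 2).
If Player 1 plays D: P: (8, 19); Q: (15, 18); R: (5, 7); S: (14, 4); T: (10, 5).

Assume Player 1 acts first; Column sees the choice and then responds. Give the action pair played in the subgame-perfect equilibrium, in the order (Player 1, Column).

Backward induction with Player 1 moving first.
- A: Column compares 10, 8, 13, 18, 8 and picks S; Player 1 would get 3.
- B: Column compares 19, 18, 0, 11, 6 and picks P; Player 1 would get 3.
- C: Column compares 7, 8, 7, 3, 2 and picks Q; Player 1 would get 20.
- D: Column compares 19, 18, 7, 4, 5 and picks P; Player 1 would get 8.
Among 3, 3, 20, 8, the best is 20 at C. Subgame-perfect outcome: (C, Q) with payoffs (20, 8).

(C, Q)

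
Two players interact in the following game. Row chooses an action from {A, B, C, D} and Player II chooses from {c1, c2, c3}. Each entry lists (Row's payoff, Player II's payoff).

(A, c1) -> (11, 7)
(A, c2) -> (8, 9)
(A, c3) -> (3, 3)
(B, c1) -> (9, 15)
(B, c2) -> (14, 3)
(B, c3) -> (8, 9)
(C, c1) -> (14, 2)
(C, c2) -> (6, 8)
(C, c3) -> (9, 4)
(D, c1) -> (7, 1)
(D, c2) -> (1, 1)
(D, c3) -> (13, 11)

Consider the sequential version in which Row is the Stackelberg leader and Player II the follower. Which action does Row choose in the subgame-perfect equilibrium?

D

Work backward from Player II's decision.
- A: BR = c2, leader payoff 8.
- B: BR = c1, leader payoff 9.
- C: BR = c2, leader payoff 6.
- D: BR = c3, leader payoff 13.
Among 8, 9, 6, 13, the best is 13 at D. Subgame-perfect outcome: (D, c3) with payoffs (13, 11).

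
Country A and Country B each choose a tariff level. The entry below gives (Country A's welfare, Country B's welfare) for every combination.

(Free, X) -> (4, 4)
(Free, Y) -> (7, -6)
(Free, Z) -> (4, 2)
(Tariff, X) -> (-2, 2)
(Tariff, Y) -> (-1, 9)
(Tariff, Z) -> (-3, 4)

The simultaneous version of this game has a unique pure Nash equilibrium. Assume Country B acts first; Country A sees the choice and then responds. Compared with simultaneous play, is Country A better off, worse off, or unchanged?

Country A best-responds to each possible Country B move:
- X → Country A plays Free (best of 4, -2); Country B gets 4.
- Y → Country A plays Free (best of 7, -1); Country B gets -6.
- Z → Country A plays Free (best of 4, -3); Country B gets 2.
Country B's induced payoffs are 4, -6, 2, so Country B commits to X. Subgame-perfect outcome: (Free, X) with payoffs (4, 4).
For the simultaneous game, intersect best replies.
Country A's best replies: X→Free; Y→Free; Z→Free.
Country B's best replies: Free→X; Tariff→Y.
The unique mutual best reply is (Free, X), giving (4, 4).
Country A earns 4 sequentially versus 4 at the Nash outcome: unchanged.

unchanged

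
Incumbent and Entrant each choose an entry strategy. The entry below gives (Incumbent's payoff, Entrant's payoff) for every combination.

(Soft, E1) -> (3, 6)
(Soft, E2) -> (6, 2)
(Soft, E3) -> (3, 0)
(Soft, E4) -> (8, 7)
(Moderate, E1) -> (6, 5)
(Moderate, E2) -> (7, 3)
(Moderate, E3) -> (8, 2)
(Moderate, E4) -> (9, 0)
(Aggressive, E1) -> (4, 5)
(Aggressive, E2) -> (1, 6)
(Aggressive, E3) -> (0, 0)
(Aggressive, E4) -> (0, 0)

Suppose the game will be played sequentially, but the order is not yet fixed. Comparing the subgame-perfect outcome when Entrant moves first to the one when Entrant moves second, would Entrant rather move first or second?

If Incumbent leads: Entrant's best replies are Soft→E4, Moderate→E1, Aggressive→E2; Incumbent's induced payoffs 8, 6, 1; outcome (Soft, E4), payoffs (8, 7).
If Entrant leads: Incumbent's best replies are E1→Moderate, E2→Moderate, E3→Moderate, E4→Moderate; Entrant's induced payoffs 5, 3, 2, 0; outcome (Moderate, E1), payoffs (6, 5).
Entrant gets 5 moving first and 7 moving second, so Entrant prefers to move second.

second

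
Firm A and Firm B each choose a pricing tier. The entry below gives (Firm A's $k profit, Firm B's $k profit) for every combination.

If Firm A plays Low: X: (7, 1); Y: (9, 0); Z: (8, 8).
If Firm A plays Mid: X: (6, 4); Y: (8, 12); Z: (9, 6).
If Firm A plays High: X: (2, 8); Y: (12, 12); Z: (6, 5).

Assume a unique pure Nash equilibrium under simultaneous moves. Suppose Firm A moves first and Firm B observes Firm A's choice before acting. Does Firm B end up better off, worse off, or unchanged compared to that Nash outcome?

unchanged

Firm B best-responds to each possible Firm A move:
- Low: BR = Z, leader payoff 8.
- Mid: BR = Y, leader payoff 8.
- High: BR = Y, leader payoff 12.
Among 8, 8, 12, the best is 12 at High. Subgame-perfect outcome: (High, Y) with payoffs (12, 12).
Now find the simultaneous Nash equilibrium.
Firm A's best replies: X→Low; Y→High; Z→Mid.
Firm B's best replies: Low→Z; Mid→Y; High→Y.
Only (High, Y) has each player best-responding; Nash payoffs (12, 12).
Firm B earns 12 sequentially versus 12 at the Nash outcome: unchanged.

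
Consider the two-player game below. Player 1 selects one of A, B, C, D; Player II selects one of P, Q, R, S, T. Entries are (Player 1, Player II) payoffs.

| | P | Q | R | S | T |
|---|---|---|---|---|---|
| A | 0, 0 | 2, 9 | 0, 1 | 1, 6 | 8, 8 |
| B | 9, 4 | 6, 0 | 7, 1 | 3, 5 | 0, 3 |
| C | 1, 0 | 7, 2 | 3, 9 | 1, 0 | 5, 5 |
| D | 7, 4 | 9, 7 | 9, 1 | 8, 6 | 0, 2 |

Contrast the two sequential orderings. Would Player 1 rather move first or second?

If Player 1 leads: Player II's best replies are A→Q, B→S, C→R, D→Q; Player 1's induced payoffs 2, 3, 3, 9; outcome (D, Q), payoffs (9, 7).
If Player II leads: Player 1's best replies are P→B, Q→D, R→D, S→D, T→A; Player II's induced payoffs 4, 7, 1, 6, 8; outcome (A, T), payoffs (8, 8).
Player 1 gets 9 moving first and 8 moving second, so Player 1 prefers to move first.

first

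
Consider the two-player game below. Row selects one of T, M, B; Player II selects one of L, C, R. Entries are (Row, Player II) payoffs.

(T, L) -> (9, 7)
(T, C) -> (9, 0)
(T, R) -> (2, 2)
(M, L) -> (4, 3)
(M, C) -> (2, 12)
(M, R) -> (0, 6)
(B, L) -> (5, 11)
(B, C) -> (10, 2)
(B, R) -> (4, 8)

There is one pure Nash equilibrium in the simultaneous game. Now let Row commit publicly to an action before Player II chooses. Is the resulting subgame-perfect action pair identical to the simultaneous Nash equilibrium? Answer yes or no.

Player II best-responds to each possible Row move:
- T: BR = L, leader payoff 9.
- M: BR = C, leader payoff 2.
- B: BR = L, leader payoff 5.
Row's induced payoffs are 9, 2, 5, so Row commits to T. Subgame-perfect outcome: (T, L) with payoffs (9, 7).
Now find the simultaneous Nash equilibrium.
Row's best replies: L→T; C→B; R→B.
Player II's best replies: T→L; M→C; B→L.
The unique mutual best reply is (T, L), giving (9, 7).
Sequential outcome (T, L) coincides with the Nash profile (T, L).

yes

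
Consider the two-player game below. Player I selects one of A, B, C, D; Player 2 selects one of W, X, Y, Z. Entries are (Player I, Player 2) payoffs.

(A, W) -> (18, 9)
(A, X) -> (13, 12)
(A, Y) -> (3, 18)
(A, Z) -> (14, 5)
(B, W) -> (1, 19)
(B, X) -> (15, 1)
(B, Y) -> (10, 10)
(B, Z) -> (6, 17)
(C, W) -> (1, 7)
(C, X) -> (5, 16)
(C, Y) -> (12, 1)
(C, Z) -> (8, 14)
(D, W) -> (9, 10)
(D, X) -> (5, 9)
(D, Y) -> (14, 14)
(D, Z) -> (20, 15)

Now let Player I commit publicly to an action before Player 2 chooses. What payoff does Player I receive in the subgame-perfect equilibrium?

Work backward from Player 2's decision.
- A: Player 2 compares 9, 12, 18, 5 and picks Y; Player I would get 3.
- B: Player 2 compares 19, 1, 10, 17 and picks W; Player I would get 1.
- C: Player 2 compares 7, 16, 1, 14 and picks X; Player I would get 5.
- D: Player 2 compares 10, 9, 14, 15 and picks Z; Player I would get 20.
Player I's induced payoffs are 3, 1, 5, 20, so Player I commits to D. Subgame-perfect outcome: (D, Z) with payoffs (20, 15).

20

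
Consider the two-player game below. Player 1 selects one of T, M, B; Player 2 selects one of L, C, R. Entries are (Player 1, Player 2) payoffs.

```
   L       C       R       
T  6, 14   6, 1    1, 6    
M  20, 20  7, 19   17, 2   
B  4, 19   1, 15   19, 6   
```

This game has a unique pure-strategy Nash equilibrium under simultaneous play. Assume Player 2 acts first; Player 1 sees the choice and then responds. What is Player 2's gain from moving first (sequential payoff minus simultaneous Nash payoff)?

Player 1 best-responds to each possible Player 2 move:
- L: BR = M, leader payoff 20.
- C: BR = M, leader payoff 19.
- R: BR = B, leader payoff 6.
Among 20, 19, 6, the best is 20 at L. Subgame-perfect outcome: (M, L) with payoffs (20, 20).
For the simultaneous game, intersect best replies.
Player 1's best replies: L→M; C→M; R→B.
Player 2's best replies: T→L; M→L; B→L.
The unique mutual best reply is (M, L), giving (20, 20).
Player 2's commitment gain: 20 − 20 = 0.

0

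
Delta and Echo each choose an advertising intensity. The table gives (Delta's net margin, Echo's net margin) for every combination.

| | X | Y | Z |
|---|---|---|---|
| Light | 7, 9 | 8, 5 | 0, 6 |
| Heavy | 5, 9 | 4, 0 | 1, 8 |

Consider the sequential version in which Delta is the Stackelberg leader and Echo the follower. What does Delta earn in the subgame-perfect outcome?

7

Solve by backward induction (Delta leads).
- Light: BR = X, leader payoff 7.
- Heavy: BR = X, leader payoff 5.
Among 7, 5, the best is 7 at Light. Subgame-perfect outcome: (Light, X) with payoffs (7, 9).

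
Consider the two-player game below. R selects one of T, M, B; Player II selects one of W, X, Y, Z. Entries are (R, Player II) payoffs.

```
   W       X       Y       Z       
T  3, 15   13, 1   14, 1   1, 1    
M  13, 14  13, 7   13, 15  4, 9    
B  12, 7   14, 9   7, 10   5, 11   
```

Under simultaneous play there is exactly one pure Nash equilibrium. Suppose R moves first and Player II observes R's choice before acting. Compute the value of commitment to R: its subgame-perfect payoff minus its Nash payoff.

Player II best-responds to each possible R move:
- T → Player II plays W (best of 15, 1, 1, 1); R gets 3.
- M → Player II plays Y (best of 14, 7, 15, 9); R gets 13.
- B → Player II plays Z (best of 7, 9, 10, 11); R gets 5.
Among 3, 13, 5, the best is 13 at M. Subgame-perfect outcome: (M, Y) with payoffs (13, 15).
Under simultaneous play:
R's best replies: W→M; X→B; Y→T; Z→B.
Player II's best replies: T→W; M→Y; B→Z.
The unique mutual best reply is (B, Z), giving (5, 11).
R's commitment gain: 13 − 5 = 8.

8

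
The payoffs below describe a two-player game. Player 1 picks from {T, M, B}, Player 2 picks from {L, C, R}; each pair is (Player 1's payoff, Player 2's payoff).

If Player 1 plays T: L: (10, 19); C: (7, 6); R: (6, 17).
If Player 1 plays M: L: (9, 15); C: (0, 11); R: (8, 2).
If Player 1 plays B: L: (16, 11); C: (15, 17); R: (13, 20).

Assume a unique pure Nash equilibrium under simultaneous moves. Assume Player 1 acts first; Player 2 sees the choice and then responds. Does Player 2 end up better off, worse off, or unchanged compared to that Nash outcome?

Player 2 best-responds to each possible Player 1 move:
- T: Player 2 compares 19, 6, 17 and picks L; Player 1 would get 10.
- M: Player 2 compares 15, 11, 2 and picks L; Player 1 would get 9.
- B: Player 2 compares 11, 17, 20 and picks R; Player 1 would get 13.
Among 10, 9, 13, the best is 13 at B. Subgame-perfect outcome: (B, R) with payoffs (13, 20).
Under simultaneous play:
Player 1's best replies: L→B; C→B; R→B.
Player 2's best replies: T→L; M→L; B→R.
Only (B, R) has each player best-responding; Nash payoffs (13, 20).
Player 2 earns 20 sequentially versus 20 at the Nash outcome: unchanged.

unchanged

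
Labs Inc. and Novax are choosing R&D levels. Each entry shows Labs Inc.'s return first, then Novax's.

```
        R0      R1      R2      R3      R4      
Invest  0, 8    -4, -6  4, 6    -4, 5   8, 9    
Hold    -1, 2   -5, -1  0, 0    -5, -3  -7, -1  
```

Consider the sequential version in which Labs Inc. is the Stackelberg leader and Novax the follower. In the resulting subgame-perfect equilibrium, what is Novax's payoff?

9

Backward induction with Labs Inc. moving first.
- Invest: Novax compares 8, -6, 6, 5, 9 and picks R4; Labs Inc. would get 8.
- Hold: Novax compares 2, -1, 0, -3, -1 and picks R0; Labs Inc. would get -1.
Maximizing over 8, -1, Labs Inc. chooses Invest. Subgame-perfect outcome: (Invest, R4) with payoffs (8, 9).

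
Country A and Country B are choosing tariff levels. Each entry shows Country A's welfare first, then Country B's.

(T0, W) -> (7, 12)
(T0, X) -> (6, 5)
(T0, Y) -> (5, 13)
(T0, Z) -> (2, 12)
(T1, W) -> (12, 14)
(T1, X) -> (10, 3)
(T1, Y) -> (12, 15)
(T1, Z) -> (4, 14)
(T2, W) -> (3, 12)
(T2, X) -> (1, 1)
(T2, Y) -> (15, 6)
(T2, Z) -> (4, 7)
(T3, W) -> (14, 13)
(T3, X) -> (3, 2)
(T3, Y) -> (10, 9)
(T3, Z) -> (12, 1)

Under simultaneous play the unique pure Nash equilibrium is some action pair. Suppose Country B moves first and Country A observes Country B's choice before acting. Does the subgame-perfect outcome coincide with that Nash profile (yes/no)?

Country A best-responds to each possible Country B move:
- W: BR = T3, leader payoff 13.
- X: BR = T1, leader payoff 3.
- Y: BR = T2, leader payoff 6.
- Z: BR = T3, leader payoff 1.
Country B's induced payoffs are 13, 3, 6, 1, so Country B commits to W. Subgame-perfect outcome: (T3, W) with payoffs (14, 13).
Now find the simultaneous Nash equilibrium.
Country A's best replies: W→T3; X→T1; Y→T2; Z→T3.
Country B's best replies: T0→Y; T1→Y; T2→W; T3→W.
Only (T3, W) has each player best-responding; Nash payoffs (14, 13).
Sequential outcome (T3, W) coincides with the Nash profile (T3, W).

yes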